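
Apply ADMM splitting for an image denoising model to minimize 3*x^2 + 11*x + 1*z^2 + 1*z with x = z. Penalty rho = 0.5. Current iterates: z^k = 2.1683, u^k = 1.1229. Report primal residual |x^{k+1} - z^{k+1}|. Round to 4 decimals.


ADMM iteration with rho = 0.5, z^k = 2.1683, u^k = 1.1229
Step 1: x-update.
Minimize 3*x^2 + 11*x + (0.5/2)*(x - 2.1683 + 1.1229)^2
FOC: (2*3 + 0.5)*x = -11 + 0.5*(2.1683 - 1.1229)
x^{k+1} = -1.6119
Step 2: z-update.
Minimize 1*z^2 + 1*z + (0.5/2)*(-1.6119 - z + 1.1229)^2
FOC: (2*1 + 0.5)*z = -1 + 0.5*(-1.6119 + 1.1229)
z^{k+1} = -0.4978
Step 3: u-update.
u^{k+1} = 1.1229 - 1.6119 + 0.4978 = 0.0088
Step 4: Primal residual = |-1.6119 + 0.4978| = 1.1141


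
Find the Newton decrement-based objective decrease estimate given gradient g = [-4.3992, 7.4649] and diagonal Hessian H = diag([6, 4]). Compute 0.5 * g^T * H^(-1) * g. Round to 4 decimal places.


Step 1: H is diagonal, so H^(-1) * g = [-0.7332, 1.8662].
Step 2: g^T H^(-1) g = sum_i g_i^2 / H_ii
  = (-4.3992)^2/6 + (7.4649)^2/4
  = 3.2255 + 13.9312 = 17.1567
Step 3: Objective decrease = 0.5 * g^T H^(-1) g = 8.5783


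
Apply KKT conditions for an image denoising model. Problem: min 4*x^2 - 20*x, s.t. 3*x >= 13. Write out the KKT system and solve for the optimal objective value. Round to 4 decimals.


Step 1: Try lambda = 0 (constraint inactive).
x_unc = 20/(2*4) = 2.5
Check: 3*2.5 = 7.5 < 13 -- violated!
Step 2: Constraint must be active: 3*x = 13
x* = 13/3 = 4.3333 (rounded; the exact value 13/3 is used below)
lambda = (2*4*(13/3) - 20)/3 = 4.8889
Step 3: Compute optimal value.
f(x*) = 4*(13/3)^2 - 20*(13/3) = -11.5556


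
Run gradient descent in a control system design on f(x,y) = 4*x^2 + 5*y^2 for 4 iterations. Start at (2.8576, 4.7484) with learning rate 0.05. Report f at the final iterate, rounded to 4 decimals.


Gradient descent on f(x,y) = 4*x^2 + 5*y^2.
Starting point: (2.8576, 4.7484), alpha = 0.05
Step 1: grad_x = 2*4*2.8576 = 22.8608, grad_y = 2*5*4.7484 = 47.484
  x_1 = 2.8576 - 0.05*22.8608 = 1.7146
  y_1 = 4.7484 - 0.05*47.484 = 2.3742
Step 2: grad_x = 2*4*1.7146 = 13.7165, grad_y = 2*5*2.3742 = 23.742
  x_2 = 1.7146 - 0.05*13.7165 = 1.0287
  y_2 = 2.3742 - 0.05*23.742 = 1.1871
Step 3: grad_x = 2*4*1.0287 = 8.2299, grad_y = 2*5*1.1871 = 11.871
  x_3 = 1.0287 - 0.05*8.2299 = 0.6172
  y_3 = 1.1871 - 0.05*11.871 = 0.5936
Step 4: grad_x = 2*4*0.6172 = 4.9379, grad_y = 2*5*0.5936 = 5.9355
  x_4 = 0.6172 - 0.05*4.9379 = 0.3703
  y_4 = 0.5936 - 0.05*5.9355 = 0.2968
f(0.3703, 0.2968) = 4*0.3703^2 + 5*0.2968^2 = 0.989


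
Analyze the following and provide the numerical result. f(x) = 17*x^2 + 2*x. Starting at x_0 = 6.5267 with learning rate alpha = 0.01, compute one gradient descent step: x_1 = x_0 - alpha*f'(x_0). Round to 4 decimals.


We compute the gradient at x_0 and apply the update.
f'(x) = 34*x + 2
f'(6.5267) = 34*6.5267 + 2 = 223.9078
x_1 = 6.5267 - 0.01*223.9078 = 4.2876


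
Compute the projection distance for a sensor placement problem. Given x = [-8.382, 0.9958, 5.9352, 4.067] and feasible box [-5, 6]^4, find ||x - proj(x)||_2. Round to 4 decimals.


Project each component onto [-5, 6].
clip(-8.382) = -5.0, clip(0.9958) = 0.9958, clip(5.9352) = 5.9352, clip(4.067) = 4.067
Projection = [-5.0, 0.9958, 5.9352, 4.067]
Squared diffs: [11.4379, 0.0, 0.0, 0.0]
Distance = sqrt(11.4379) = 3.382


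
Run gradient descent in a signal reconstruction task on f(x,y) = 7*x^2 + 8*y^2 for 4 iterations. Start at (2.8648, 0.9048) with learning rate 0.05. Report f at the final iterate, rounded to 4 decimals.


Gradient descent on f(x,y) = 7*x^2 + 8*y^2.
Starting point: (2.8648, 0.9048), alpha = 0.05
Step 1: grad_x = 2*7*2.8648 = 40.1072, grad_y = 2*8*0.9048 = 14.4768
  x_1 = 2.8648 - 0.05*40.1072 = 0.8594
  y_1 = 0.9048 - 0.05*14.4768 = 0.181
Step 2: grad_x = 2*7*0.8594 = 12.0322, grad_y = 2*8*0.181 = 2.8954
  x_2 = 0.8594 - 0.05*12.0322 = 0.2578
  y_2 = 0.181 - 0.05*2.8954 = 0.0362
Step 3: grad_x = 2*7*0.2578 = 3.6096, grad_y = 2*8*0.0362 = 0.5791
  x_3 = 0.2578 - 0.05*3.6096 = 0.0773
  y_3 = 0.0362 - 0.05*0.5791 = 0.0072
Step 4: grad_x = 2*7*0.0773 = 1.0829, grad_y = 2*8*0.0072 = 0.1158
  x_4 = 0.0773 - 0.05*1.0829 = 0.0232
  y_4 = 0.0072 - 0.05*0.1158 = 0.0014
f(0.0232, 0.0014) = 7*0.0232^2 + 8*0.0014^2 = 0.0038


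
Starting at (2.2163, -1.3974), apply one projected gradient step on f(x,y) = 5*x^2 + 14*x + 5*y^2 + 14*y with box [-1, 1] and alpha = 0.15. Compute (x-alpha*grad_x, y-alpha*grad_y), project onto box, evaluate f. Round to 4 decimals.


Step 1: Compute gradient at (2.2163, -1.3974).
grad_x = 2*5*2.2163 + 14 = 36.163
grad_y = 2*5*-1.3974 + 14 = 0.026
Step 2: Gradient step.
x_raw = 2.2163 - 0.15*36.163 = -3.2082
y_raw = -1.3974 - 0.15*0.026 = -1.4013
Step 3: Project onto [-1, 1].
x_proj = clip(-3.2082) = -1.0
y_proj = clip(-1.4013) = -1.0
Step 4: Evaluate f.
f(-1.0, -1.0) = -18.0


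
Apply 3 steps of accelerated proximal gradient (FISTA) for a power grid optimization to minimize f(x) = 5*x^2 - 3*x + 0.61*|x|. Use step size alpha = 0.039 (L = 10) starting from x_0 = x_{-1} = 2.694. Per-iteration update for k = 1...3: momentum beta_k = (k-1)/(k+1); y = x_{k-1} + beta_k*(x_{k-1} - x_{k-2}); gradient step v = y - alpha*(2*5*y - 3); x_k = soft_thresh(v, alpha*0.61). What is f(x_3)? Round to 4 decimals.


FISTA on f(x) = 5*x^2 - 3*x + 0.61*|x|
L = 10, alpha = 0.039
Iteration 1: beta = 0.0, y = 2.694 + 0.0*(2.694 - 2.694) = 2.694
  grad(y) = 23.94, v = y - alpha*grad = 1.7603
  prox(v) = soft_thresh(1.7603, 0.0238) = 1.7366
Iteration 2: beta = 0.3333, y = 1.7366 + 0.3333*(1.7366 - 2.694) = 1.4174
  grad(y) = 11.174, v = y - alpha*grad = 0.9816
  prox(v) = soft_thresh(0.9816, 0.0238) = 0.9578
Iteration 3: beta = 0.5, y = 0.9578 + 0.5*(0.9578 - 1.7366) = 0.5685
  grad(y) = 2.6846, v = y - alpha*grad = 0.4638
  prox(v) = soft_thresh(0.4638, 0.0238) = 0.44
f(x_3) = 5*0.44^2 - 3*0.44 + 0.61*|0.44| = -0.0837


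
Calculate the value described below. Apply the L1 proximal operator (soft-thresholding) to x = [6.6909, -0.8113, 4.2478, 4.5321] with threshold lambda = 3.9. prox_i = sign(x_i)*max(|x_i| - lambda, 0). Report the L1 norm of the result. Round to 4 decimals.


Soft-thresholding with lambda = 3.9:
prox(6.6909) = sign(6.6909)*max(|6.6909| - 3.9, 0) = 2.7909
prox(-0.8113) = sign(-0.8113)*max(|-0.8113| - 3.9, 0) = 0.0
prox(4.2478) = sign(4.2478)*max(|4.2478| - 3.9, 0) = 0.3478
prox(4.5321) = sign(4.5321)*max(|4.5321| - 3.9, 0) = 0.6321
prox(x) = [2.7909, 0.0, 0.3478, 0.6321]
||prox(x)||_1 = 2.7909 + 0.0 + 0.3478 + 0.6321 = 3.7708


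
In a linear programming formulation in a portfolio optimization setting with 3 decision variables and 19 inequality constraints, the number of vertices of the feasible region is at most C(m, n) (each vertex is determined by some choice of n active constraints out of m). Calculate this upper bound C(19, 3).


Each vertex corresponds to some choice of n active constraints out of m, so the number of vertices is at most C(m, n) = m! / (n!(m-n)!).
m = 19, n = 3
Numerator: 19 * 18 * 17
Denominator: 3! = 6
C(19, 3) = 969


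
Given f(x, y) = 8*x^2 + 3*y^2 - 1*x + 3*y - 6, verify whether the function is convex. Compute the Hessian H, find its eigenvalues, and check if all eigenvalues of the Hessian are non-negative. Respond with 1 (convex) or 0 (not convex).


The Hessian of f(x,y) = 8*x^2 + 3*y^2 - 1*x + 3*y - 6 is:
H = [[16, 0], [0, 6]]
Trace = 16 + 6 = 22
Determinant = 16*6 - (0)^2 = 96
Discriminant = (22)^2 - 4*96 = 100.0
Eigenvalues: lambda_1 = 6.0, lambda_2 = 16.0
The function is convex.

1


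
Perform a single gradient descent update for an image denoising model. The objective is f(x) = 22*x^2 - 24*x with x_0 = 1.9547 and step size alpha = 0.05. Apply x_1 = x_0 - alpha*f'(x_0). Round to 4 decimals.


We compute the gradient at x_0 and apply the update.
f'(x) = 44*x - 24
f'(1.9547) = 44*1.9547 - 24 = 62.0068
x_1 = 1.9547 - 0.05*62.0068 = -1.1456


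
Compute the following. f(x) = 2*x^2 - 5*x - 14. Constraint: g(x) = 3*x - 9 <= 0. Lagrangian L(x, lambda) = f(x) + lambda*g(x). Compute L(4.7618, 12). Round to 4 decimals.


Step 1: Evaluate f(x).
f(4.7618) = 2*4.7618^2 - 5*4.7618 - 14 = 7.5405
Step 2: Evaluate g(x).
g(4.7618) = 3*4.7618 - 9 = 5.2854
Step 3: Compute Lagrangian.
L = 7.5405 + 12*5.2854 = 70.9653


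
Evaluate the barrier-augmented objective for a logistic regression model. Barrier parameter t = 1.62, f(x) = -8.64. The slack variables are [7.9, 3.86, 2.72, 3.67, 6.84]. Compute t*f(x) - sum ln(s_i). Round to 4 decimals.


Step 1: Compute log-barrier.
ln values: [2.0669, 1.3507, 1.0006, 1.3002, 1.9228]
phi = -(2.0669 + 1.3507 + 1.0006 + 1.3002 + 1.9228) = -7.6411
Step 2: Compute augmented objective.
t*f(x) = 1.62*-8.64 = -13.9968
Total = -13.9968 - 7.6411 = -21.6379


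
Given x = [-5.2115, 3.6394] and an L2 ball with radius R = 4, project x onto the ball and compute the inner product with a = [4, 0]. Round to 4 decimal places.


Step 1: Compute ||x|| (intermediates to 6 decimals).
||x|| = sqrt((-5.2115)^2 + 3.6394^2) = 6.35649
Step 2: Project.
Since ||x|| > R, scale = R/||x|| = 4/6.35649 = 0.629278, proj(x) = scale * x
proj(x) = [-3.279482, 2.290194]
Step 3: Dot product.
a^T * proj(x) = 4*(-3.279482) + 0*2.290194 = -13.1179


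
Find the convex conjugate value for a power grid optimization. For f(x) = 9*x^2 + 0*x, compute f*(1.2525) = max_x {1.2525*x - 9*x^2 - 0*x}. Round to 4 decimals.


f*(y) = sup_x {y*x - a*x^2 - b*x} = sup_x {(y-b)*x - a*x^2}
FOC: (y - b) - 2a*x = 0 => x* = (y - b)/(2a)
x* = (1.2525 - 0)/(2*9) = 0.0696
f*(1.2525) = (y-b)^2/(4a) = (1.2525 - 0)^2/(4*9)
= 1.5688/36 = 0.0436


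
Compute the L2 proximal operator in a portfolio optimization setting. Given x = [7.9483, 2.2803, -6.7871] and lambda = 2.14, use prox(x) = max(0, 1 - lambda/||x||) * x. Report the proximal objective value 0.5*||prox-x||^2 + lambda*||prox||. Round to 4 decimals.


Step 1: Compute ||x||.
||x|| = 10.6977
Step 2: Compute scaling factor.
scale = max(0, 1 - 2.14/10.6977) = 0.8
Step 3: prox(x) = [6.3583, 1.8241, -5.4294]
||prox(x)|| = 8.5577
Step 4: Proximal objective.
0.5*||prox-x||^2 = 2.2898
lambda*||prox|| = 18.3135
Total = 20.6032


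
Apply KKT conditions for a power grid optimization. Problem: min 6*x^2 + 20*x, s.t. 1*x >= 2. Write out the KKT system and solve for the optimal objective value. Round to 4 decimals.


Step 1: Try lambda = 0 (constraint inactive).
x_unc = -20/(2*6) = -1.6667
Check: 1*-1.6667 = -1.6667 < 2 -- violated!
Step 2: Constraint must be active: 1*x = 2
x* = 2/1 = 2.0
lambda = (2*6*2.0 + 20)/1 = 44.0
Step 3: Compute optimal value.
f(x*) = 6*2.0^2 + 20*2.0 = 64.0


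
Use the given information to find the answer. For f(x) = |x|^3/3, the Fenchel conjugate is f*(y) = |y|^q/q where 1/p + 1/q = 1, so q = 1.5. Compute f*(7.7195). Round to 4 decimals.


The conjugate exponent q satisfies 1/p + 1/q = 1.
p = 3, so q = 3/(3 - 1) = 1.5
|y|^q = 7.7195^1.5 = 21.4478
f*(7.7195) = 21.4478 / 1.5 = 14.2986


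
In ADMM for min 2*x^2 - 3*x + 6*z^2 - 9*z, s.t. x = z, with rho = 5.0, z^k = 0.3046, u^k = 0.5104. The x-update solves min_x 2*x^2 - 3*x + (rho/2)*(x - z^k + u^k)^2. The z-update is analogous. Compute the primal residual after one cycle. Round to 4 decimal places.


ADMM iteration with rho = 5.0, z^k = 0.3046, u^k = 0.5104
Step 1: x-update.
Minimize 2*x^2 - 3*x + (5.0/2)*(x - 0.3046 + 0.5104)^2
FOC: (2*2 + 5.0)*x = 3 + 5.0*(0.3046 - 0.5104)
x^{k+1} = 0.219
Step 2: z-update.
Minimize 6*z^2 - 9*z + (5.0/2)*(0.219 - z + 0.5104)^2
FOC: (2*6 + 5.0)*z = 9 + 5.0*(0.219 + 0.5104)
z^{k+1} = 0.7439
Step 3: u-update.
u^{k+1} = 0.5104 + 0.219 - 0.7439 = -0.0145
Step 4: Primal residual = |0.219 - 0.7439| = 0.5249


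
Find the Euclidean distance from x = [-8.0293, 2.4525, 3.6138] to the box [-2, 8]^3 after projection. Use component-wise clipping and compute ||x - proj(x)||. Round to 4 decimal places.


Project each component onto [-2, 8].
clip(-8.0293) = -2.0, clip(2.4525) = 2.4525, clip(3.6138) = 3.6138
Projection = [-2.0, 2.4525, 3.6138]
Squared diffs: [36.3525, 0.0, 0.0]
Distance = sqrt(36.3525) = 6.0293


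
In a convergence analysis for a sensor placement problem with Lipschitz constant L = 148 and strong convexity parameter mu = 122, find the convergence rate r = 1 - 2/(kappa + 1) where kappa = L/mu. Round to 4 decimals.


Step 1: Compute the condition number.
kappa = L/mu = 148/122 = 1.2131
Step 2: Compute the convergence rate.
r = 1 - 2/(kappa + 1) = 1 - 2*mu/(L + mu) = (L - mu)/(L + mu) = 26/270 = 0.0963


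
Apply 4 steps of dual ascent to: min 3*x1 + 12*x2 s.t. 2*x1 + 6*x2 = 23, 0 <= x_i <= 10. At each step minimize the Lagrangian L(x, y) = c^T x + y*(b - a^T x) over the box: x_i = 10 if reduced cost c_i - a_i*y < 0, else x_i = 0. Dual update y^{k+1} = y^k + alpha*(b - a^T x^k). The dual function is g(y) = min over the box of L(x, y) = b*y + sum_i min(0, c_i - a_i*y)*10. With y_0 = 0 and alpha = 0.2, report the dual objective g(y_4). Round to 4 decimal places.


Dual ascent for LP: min 3*x1 + 12*x2, 2*x1 + 6*x2 = 23, 0 <= x_i <= 10
Step 1: y^k = 0.0, reduced costs: (3.0, 12.0)
  x^k = (0.0, 0.0), subgradient = b - a^T x = 23.0
  y^{k+1} = 0.0 + 0.2*23.0 = 4.6
Step 2: y^k = 4.6, reduced costs: (-6.2, -15.6)
  x^k = (10.0, 10.0), subgradient = b - a^T x = -57.0
  y^{k+1} = 4.6 + 0.2*-57.0 = -6.8
Step 3: y^k = -6.8, reduced costs: (16.6, 52.8)
  x^k = (0.0, 0.0), subgradient = b - a^T x = 23.0
  y^{k+1} = -6.8 + 0.2*23.0 = -2.2
Step 4: y^k = -2.2, reduced costs: (7.4, 25.2)
  x^k = (0.0, 0.0), subgradient = b - a^T x = 23.0
  y^{k+1} = -2.2 + 0.2*23.0 = 2.4
Dual objective at y_4 = 2.4: reduced costs (-1.8, -2.4), box minimizer x = (10.0, 10.0)
g(y_4) = b*y + (c1 - a1*y)*x1 + (c2 - a2*y)*x2 = 23*2.4 + (-1.8)*10.0 + (-2.4)*10.0 = 55.2 - 18.0 - 24.0 = 13.2


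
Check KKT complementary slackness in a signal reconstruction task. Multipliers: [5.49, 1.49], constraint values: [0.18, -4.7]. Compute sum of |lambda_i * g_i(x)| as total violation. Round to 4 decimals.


KKT complementary slackness check:
lambda_1 * g_1 = 5.49 * 0.18 = 0.9882
lambda_2 * g_2 = 1.49 * -4.7 = -7.003
Total violation = 0.9882 + 7.003 = 7.9912


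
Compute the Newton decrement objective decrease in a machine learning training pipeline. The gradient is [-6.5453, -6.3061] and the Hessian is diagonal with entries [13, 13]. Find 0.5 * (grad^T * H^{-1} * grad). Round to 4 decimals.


Step 1: H is diagonal, so H^(-1) * g = [-0.5035, -0.4851].
Step 2: g^T H^(-1) g = sum_i g_i^2 / H_ii
  = (-6.5453)^2/13 + (-6.3061)^2/13
  = 3.2955 + 3.059 = 6.3544
Step 3: Objective decrease = 0.5 * g^T H^(-1) g = 3.1772


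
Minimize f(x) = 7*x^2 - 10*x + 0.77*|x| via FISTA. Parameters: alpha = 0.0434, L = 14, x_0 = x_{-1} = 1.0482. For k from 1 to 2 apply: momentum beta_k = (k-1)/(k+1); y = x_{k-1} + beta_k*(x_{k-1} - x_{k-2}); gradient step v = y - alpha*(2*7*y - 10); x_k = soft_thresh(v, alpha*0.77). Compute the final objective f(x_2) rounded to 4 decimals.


FISTA on f(x) = 7*x^2 - 10*x + 0.77*|x|
L = 14, alpha = 0.0434
Iteration 1: beta = 0.0, y = 1.0482 + 0.0*(1.0482 - 1.0482) = 1.0482
  grad(y) = 4.6748, v = y - alpha*grad = 0.8453
  prox(v) = soft_thresh(0.8453, 0.0334) = 0.8119
Iteration 2: beta = 0.3333, y = 0.8119 + 0.3333*(0.8119 - 1.0482) = 0.7331
  grad(y) = 0.2638, v = y - alpha*grad = 0.7217
  prox(v) = soft_thresh(0.7217, 0.0334) = 0.6883
f(x_2) = 7*0.6883^2 - 10*0.6883 + 0.77*|0.6883| = -3.0367


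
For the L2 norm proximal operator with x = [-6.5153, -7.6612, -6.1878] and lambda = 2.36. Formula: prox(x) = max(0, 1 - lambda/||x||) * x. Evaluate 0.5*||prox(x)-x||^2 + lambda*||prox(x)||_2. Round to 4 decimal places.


Step 1: Compute ||x||.
||x|| = 11.8081
Step 2: Compute scaling factor.
scale = max(0, 1 - 2.36/11.8081) = 0.8001
Step 3: prox(x) = [-5.2131, -6.13, -4.9511]
||prox(x)|| = 9.4481
Step 4: Proximal objective.
0.5*||prox-x||^2 = 2.7848
lambda*||prox|| = 22.2975
Total = 25.0824


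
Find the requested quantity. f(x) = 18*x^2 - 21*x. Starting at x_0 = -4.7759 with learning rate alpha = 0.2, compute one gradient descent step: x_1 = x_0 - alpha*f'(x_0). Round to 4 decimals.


We compute the gradient at x_0 and apply the update.
f'(x) = 36*x - 21
f'(-4.7759) = 36*-4.7759 - 21 = -192.9324
x_1 = -4.7759 - 0.2*-192.9324 = 33.8106


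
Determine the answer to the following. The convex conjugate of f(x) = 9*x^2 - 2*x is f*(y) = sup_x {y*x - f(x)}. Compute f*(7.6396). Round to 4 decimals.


f*(y) = sup_x {y*x - a*x^2 - b*x} = sup_x {(y-b)*x - a*x^2}
FOC: (y - b) - 2a*x = 0 => x* = (y - b)/(2a)
x* = (7.6396 + 2)/(2*9) = 0.5355
f*(7.6396) = (y-b)^2/(4a) = (7.6396 + 2)^2/(4*9)
= 92.9219/36 = 2.5812


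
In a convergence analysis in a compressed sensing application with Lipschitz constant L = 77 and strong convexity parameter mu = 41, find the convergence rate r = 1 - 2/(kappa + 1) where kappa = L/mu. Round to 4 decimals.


Step 1: Compute the condition number.
kappa = L/mu = 77/41 = 1.878
Step 2: Compute the convergence rate.
r = 1 - 2/(kappa + 1) = 1 - 2*mu/(L + mu) = (L - mu)/(L + mu) = 36/118 = 0.3051


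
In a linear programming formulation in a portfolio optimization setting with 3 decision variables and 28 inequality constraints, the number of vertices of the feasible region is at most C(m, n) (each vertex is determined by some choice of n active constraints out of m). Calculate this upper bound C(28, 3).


Each vertex corresponds to some choice of n active constraints out of m, so the number of vertices is at most C(m, n) = m! / (n!(m-n)!).
m = 28, n = 3
Numerator: 28 * 27 * 26
Denominator: 3! = 6
C(28, 3) = 3276


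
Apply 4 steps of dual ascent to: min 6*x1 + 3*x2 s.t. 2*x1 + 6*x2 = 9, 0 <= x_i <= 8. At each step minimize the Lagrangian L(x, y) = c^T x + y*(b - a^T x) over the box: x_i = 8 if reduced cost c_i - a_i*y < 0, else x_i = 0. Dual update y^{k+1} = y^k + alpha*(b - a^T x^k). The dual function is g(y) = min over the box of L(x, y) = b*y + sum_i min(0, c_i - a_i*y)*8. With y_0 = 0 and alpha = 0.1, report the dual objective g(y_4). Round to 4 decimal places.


Dual ascent for LP: min 6*x1 + 3*x2, 2*x1 + 6*x2 = 9, 0 <= x_i <= 8
Step 1: y^k = 0.0, reduced costs: (6.0, 3.0)
  x^k = (0.0, 0.0), subgradient = b - a^T x = 9.0
  y^{k+1} = 0.0 + 0.1*9.0 = 0.9
Step 2: y^k = 0.9, reduced costs: (4.2, -2.4)
  x^k = (0.0, 8.0), subgradient = b - a^T x = -39.0
  y^{k+1} = 0.9 + 0.1*-39.0 = -3.0
Step 3: y^k = -3.0, reduced costs: (12.0, 21.0)
  x^k = (0.0, 0.0), subgradient = b - a^T x = 9.0
  y^{k+1} = -3.0 + 0.1*9.0 = -2.1
Step 4: y^k = -2.1, reduced costs: (10.2, 15.6)
  x^k = (0.0, 0.0), subgradient = b - a^T x = 9.0
  y^{k+1} = -2.1 + 0.1*9.0 = -1.2
Dual objective at y_4 = -1.2: reduced costs (8.4, 10.2), box minimizer x = (0.0, 0.0)
g(y_4) = b*y + (c1 - a1*y)*x1 + (c2 - a2*y)*x2 = 9*(-1.2) + 8.4*0.0 + 10.2*0.0 = -10.8 + 0.0 + 0.0 = -10.8


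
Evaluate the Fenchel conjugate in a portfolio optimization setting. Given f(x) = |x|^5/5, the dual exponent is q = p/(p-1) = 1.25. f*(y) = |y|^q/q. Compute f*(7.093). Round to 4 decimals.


The conjugate exponent q satisfies 1/p + 1/q = 1.
p = 5, so q = 5/(5 - 1) = 1.25
|y|^q = 7.093^1.25 = 11.5754
f*(7.093) = 11.5754 / 1.25 = 9.2604


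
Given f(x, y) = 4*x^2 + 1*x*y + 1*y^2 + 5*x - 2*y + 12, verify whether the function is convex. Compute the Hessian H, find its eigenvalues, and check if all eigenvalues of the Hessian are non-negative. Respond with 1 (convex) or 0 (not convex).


The Hessian of f(x,y) = 4*x^2 + 1*x*y + 1*y^2 + 5*x - 2*y + 12 is:
H = [[8, 1], [1, 2]]
Trace = 8 + 2 = 10
Determinant = 8*2 - (1)^2 = 15
Discriminant = (10)^2 - 4*15 = 40.0
Eigenvalues: lambda_1 = 1.8377, lambda_2 = 8.1623
The function is convex.

1


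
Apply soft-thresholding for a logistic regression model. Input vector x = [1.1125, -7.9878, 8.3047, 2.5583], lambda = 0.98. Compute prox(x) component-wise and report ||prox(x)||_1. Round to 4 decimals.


Soft-thresholding with lambda = 0.98:
prox(1.1125) = sign(1.1125)*max(|1.1125| - 0.98, 0) = 0.1325
prox(-7.9878) = sign(-7.9878)*max(|-7.9878| - 0.98, 0) = -7.0078
prox(8.3047) = sign(8.3047)*max(|8.3047| - 0.98, 0) = 7.3247
prox(2.5583) = sign(2.5583)*max(|2.5583| - 0.98, 0) = 1.5783
prox(x) = [0.1325, -7.0078, 7.3247, 1.5783]
||prox(x)||_1 = 0.1325 + 7.0078 + 7.3247 + 1.5783 = 16.0433


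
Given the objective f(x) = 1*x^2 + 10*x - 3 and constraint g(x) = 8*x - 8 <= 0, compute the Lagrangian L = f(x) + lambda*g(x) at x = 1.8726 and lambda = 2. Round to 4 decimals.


Step 1: Evaluate f(x).
f(1.8726) = 1*1.8726^2 + 10*1.8726 - 3 = 19.2326
Step 2: Evaluate g(x).
g(1.8726) = 8*1.8726 - 8 = 6.9808
Step 3: Compute Lagrangian.
L = 19.2326 + 2*6.9808 = 33.1942


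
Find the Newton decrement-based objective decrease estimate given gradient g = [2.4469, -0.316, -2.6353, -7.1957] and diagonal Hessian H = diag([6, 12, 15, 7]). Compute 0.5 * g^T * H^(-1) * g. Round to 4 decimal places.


Step 1: H is diagonal, so H^(-1) * g = [0.4078, -0.0263, -0.1757, -1.028].
Step 2: g^T H^(-1) g = sum_i g_i^2 / H_ii
  = (2.4469)^2/6 + (-0.316)^2/12 + (-2.6353)^2/15 + (-7.1957)^2/7
  = 0.9979 + 0.0083 + 0.463 + 7.3969 = 8.8661
Step 3: Objective decrease = 0.5 * g^T H^(-1) g = 4.433


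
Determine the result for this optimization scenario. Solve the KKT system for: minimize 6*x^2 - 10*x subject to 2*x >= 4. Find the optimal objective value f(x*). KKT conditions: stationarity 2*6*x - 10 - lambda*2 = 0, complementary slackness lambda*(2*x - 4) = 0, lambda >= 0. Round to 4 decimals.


Step 1: Try lambda = 0 (constraint inactive).
x_unc = 10/(2*6) = 0.8333
Check: 2*0.8333 = 1.6666 < 4 -- violated!
Step 2: Constraint must be active: 2*x = 4
x* = 4/2 = 2.0
lambda = (2*6*2.0 - 10)/2 = 7.0
Step 3: Compute optimal value.
f(x*) = 6*2.0^2 - 10*2.0 = 4.0


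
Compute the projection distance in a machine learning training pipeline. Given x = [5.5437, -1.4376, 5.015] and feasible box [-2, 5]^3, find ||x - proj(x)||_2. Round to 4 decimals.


Project each component onto [-2, 5].
clip(5.5437) = 5.0, clip(-1.4376) = -1.4376, clip(5.015) = 5.0
Projection = [5.0, -1.4376, 5.0]
Squared diffs: [0.2956, 0.0, 0.0002]
Distance = sqrt(0.2958) = 0.5439


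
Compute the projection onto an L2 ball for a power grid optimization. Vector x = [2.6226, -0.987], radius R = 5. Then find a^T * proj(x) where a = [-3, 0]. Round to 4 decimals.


Step 1: Compute ||x|| (intermediates to 6 decimals).
||x|| = sqrt(2.6226^2 + (-0.987)^2) = 2.802178
Step 2: Project.
Since ||x|| <= R, proj = x (no scaling needed).
proj(x) = [2.6226, -0.987]
Step 3: Dot product.
a^T * proj(x) = -3*2.6226 + 0*(-0.987) = -7.8678


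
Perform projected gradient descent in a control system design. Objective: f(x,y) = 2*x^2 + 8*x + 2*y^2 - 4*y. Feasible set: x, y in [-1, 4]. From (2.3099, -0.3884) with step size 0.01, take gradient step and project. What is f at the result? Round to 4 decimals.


Step 1: Compute gradient at (2.3099, -0.3884).
grad_x = 2*2*2.3099 + 8 = 17.2396
grad_y = 2*2*-0.3884 - 4 = -5.5536
Step 2: Gradient step.
x_raw = 2.3099 - 0.01*17.2396 = 2.1375
y_raw = -0.3884 - 0.01*-5.5536 = -0.3329
Step 3: Project onto [-1, 4].
x_proj = clip(2.1375) = 2.1375
y_proj = clip(-0.3329) = -0.3329
Step 4: Evaluate f.
f(2.1375, -0.3329) = 27.7909


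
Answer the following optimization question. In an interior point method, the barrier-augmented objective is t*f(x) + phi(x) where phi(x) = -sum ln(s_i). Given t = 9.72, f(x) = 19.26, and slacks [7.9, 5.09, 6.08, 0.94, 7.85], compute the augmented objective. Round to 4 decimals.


Step 1: Compute log-barrier.
ln values: [2.0669, 1.6273, 1.805, -0.0619, 2.0605]
phi = -(2.0669 + 1.6273 + 1.805 - 0.0619 + 2.0605) = -7.4978
Step 2: Compute augmented objective.
t*f(x) = 9.72*19.26 = 187.2072
Total = 187.2072 - 7.4978 = 179.7094


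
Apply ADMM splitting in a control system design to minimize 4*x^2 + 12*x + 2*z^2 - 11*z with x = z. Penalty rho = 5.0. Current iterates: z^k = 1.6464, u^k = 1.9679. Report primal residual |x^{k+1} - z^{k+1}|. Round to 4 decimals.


ADMM iteration with rho = 5.0, z^k = 1.6464, u^k = 1.9679
Step 1: x-update.
Minimize 4*x^2 + 12*x + (5.0/2)*(x - 1.6464 + 1.9679)^2
FOC: (2*4 + 5.0)*x = -12 + 5.0*(1.6464 - 1.9679)
x^{k+1} = -1.0467
Step 2: z-update.
Minimize 2*z^2 - 11*z + (5.0/2)*(-1.0467 - z + 1.9679)^2
FOC: (2*2 + 5.0)*z = 11 + 5.0*(-1.0467 + 1.9679)
z^{k+1} = 1.734
Step 3: u-update.
u^{k+1} = 1.9679 - 1.0467 - 1.734 = -0.8128
Step 4: Primal residual = |-1.0467 - 1.734| = 2.7807


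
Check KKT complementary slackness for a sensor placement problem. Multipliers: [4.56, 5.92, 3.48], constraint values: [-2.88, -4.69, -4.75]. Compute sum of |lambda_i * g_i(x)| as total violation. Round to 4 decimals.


KKT complementary slackness check:
lambda_1 * g_1 = 4.56 * -2.88 = -13.1328
lambda_2 * g_2 = 5.92 * -4.69 = -27.7648
lambda_3 * g_3 = 3.48 * -4.75 = -16.53
Total violation = 13.1328 + 27.7648 + 16.53 = 57.4276


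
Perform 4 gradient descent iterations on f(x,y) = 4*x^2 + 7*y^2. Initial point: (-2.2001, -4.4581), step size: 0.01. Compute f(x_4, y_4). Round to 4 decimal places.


Gradient descent on f(x,y) = 4*x^2 + 7*y^2.
Starting point: (-2.2001, -4.4581), alpha = 0.01
Step 1: grad_x = 2*4*-2.2001 = -17.6008, grad_y = 2*7*-4.4581 = -62.4134
  x_1 = -2.2001 - 0.01*-17.6008 = -2.0241
  y_1 = -4.4581 - 0.01*-62.4134 = -3.834
Step 2: grad_x = 2*4*-2.0241 = -16.1927, grad_y = 2*7*-3.834 = -53.6755
  x_2 = -2.0241 - 0.01*-16.1927 = -1.8622
  y_2 = -3.834 - 0.01*-53.6755 = -3.2972
Step 3: grad_x = 2*4*-1.8622 = -14.8973, grad_y = 2*7*-3.2972 = -46.161
  x_3 = -1.8622 - 0.01*-14.8973 = -1.7132
  y_3 = -3.2972 - 0.01*-46.161 = -2.8356
Step 4: grad_x = 2*4*-1.7132 = -13.7055, grad_y = 2*7*-2.8356 = -39.6984
  x_4 = -1.7132 - 0.01*-13.7055 = -1.5761
  y_4 = -2.8356 - 0.01*-39.6984 = -2.4386
f(-1.5761, -2.4386) = 4*(-1.5761)^2 + 7*(-2.4386)^2 = 51.5648


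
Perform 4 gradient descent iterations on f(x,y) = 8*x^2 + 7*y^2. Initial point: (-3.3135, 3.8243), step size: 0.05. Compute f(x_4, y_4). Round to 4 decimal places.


Gradient descent on f(x,y) = 8*x^2 + 7*y^2.
Starting point: (-3.3135, 3.8243), alpha = 0.05
Step 1: grad_x = 2*8*-3.3135 = -53.016, grad_y = 2*7*3.8243 = 53.5402
  x_1 = -3.3135 - 0.05*-53.016 = -0.6627
  y_1 = 3.8243 - 0.05*53.5402 = 1.1473
Step 2: grad_x = 2*8*-0.6627 = -10.6032, grad_y = 2*7*1.1473 = 16.0621
  x_2 = -0.6627 - 0.05*-10.6032 = -0.1325
  y_2 = 1.1473 - 0.05*16.0621 = 0.3442
Step 3: grad_x = 2*8*-0.1325 = -2.1206, grad_y = 2*7*0.3442 = 4.8186
  x_3 = -0.1325 - 0.05*-2.1206 = -0.0265
  y_3 = 0.3442 - 0.05*4.8186 = 0.1033
Step 4: grad_x = 2*8*-0.0265 = -0.4241, grad_y = 2*7*0.1033 = 1.4456
  x_4 = -0.0265 - 0.05*-0.4241 = -0.0053
  y_4 = 0.1033 - 0.05*1.4456 = 0.031
f(-0.0053, 0.031) = 8*(-0.0053)^2 + 7*0.031^2 = 0.0069


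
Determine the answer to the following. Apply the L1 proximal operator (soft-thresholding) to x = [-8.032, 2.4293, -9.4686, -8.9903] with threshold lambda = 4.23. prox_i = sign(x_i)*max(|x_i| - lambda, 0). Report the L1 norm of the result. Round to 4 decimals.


Soft-thresholding with lambda = 4.23:
prox(-8.032) = sign(-8.032)*max(|-8.032| - 4.23, 0) = -3.802
prox(2.4293) = sign(2.4293)*max(|2.4293| - 4.23, 0) = 0.0
prox(-9.4686) = sign(-9.4686)*max(|-9.4686| - 4.23, 0) = -5.2386
prox(-8.9903) = sign(-8.9903)*max(|-8.9903| - 4.23, 0) = -4.7603
prox(x) = [-3.802, 0.0, -5.2386, -4.7603]
||prox(x)||_1 = 3.802 + 0.0 + 5.2386 + 4.7603 = 13.8009


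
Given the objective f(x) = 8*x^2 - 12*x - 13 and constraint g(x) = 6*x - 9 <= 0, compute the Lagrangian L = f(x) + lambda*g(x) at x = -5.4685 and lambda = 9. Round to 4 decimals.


Step 1: Evaluate f(x).
f(-5.4685) = 8*(-5.4685)^2 - 12*(-5.4685) - 13 = 291.8579
Step 2: Evaluate g(x).
g(-5.4685) = 6*-5.4685 - 9 = -41.811
Step 3: Compute Lagrangian.
L = 291.8579 + 9*-41.811 = -84.4411


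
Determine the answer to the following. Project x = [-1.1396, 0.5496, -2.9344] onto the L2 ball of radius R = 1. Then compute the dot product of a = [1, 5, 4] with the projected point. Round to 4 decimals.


Step 1: Compute ||x|| (intermediates to 6 decimals).
||x|| = sqrt((-1.1396)^2 + 0.5496^2 + (-2.9344)^2) = 3.195536
Step 2: Project.
Since ||x|| > R, scale = R/||x|| = 1/3.195536 = 0.312937, proj(x) = scale * x
proj(x) = [-0.356623, 0.17199, -0.918282]
Step 3: Dot product.
a^T * proj(x) = 1*(-0.356623) + 5*0.17199 + 4*(-0.918282) = -3.1698


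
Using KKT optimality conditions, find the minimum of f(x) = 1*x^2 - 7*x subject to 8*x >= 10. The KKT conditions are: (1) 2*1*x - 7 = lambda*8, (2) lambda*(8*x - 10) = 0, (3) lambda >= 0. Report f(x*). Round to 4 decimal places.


Step 1: Try lambda = 0 (constraint inactive).
Stationarity: 2*1*x - 7 = 0
x* = 7/(2*1) = 3.5
Check constraint: 8*3.5 = 28.0 >= 10 -- satisfied.
Step 2: Compute optimal value.
f(x*) = 1*3.5^2 - 7*3.5 = -12.25


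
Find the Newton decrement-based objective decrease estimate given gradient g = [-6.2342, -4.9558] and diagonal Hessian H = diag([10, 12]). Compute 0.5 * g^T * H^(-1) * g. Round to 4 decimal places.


Step 1: H is diagonal, so H^(-1) * g = [-0.6234, -0.413].
Step 2: g^T H^(-1) g = sum_i g_i^2 / H_ii
  = (-6.2342)^2/10 + (-4.9558)^2/12
  = 3.8865 + 2.0467 = 5.9332
Step 3: Objective decrease = 0.5 * g^T H^(-1) g = 2.9666


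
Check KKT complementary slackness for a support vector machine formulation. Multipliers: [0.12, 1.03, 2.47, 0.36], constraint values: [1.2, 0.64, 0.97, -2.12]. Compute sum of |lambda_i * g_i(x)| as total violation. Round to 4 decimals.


KKT complementary slackness check:
lambda_1 * g_1 = 0.12 * 1.2 = 0.144
lambda_2 * g_2 = 1.03 * 0.64 = 0.6592
lambda_3 * g_3 = 2.47 * 0.97 = 2.3959
lambda_4 * g_4 = 0.36 * -2.12 = -0.7632
Total violation = 0.144 + 0.6592 + 2.3959 + 0.7632 = 3.9623


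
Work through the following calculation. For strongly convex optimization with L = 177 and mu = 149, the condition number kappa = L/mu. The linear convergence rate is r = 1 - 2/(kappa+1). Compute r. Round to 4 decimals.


Step 1: Compute the condition number.
kappa = L/mu = 177/149 = 1.1879
Step 2: Compute the convergence rate.
r = 1 - 2/(kappa + 1) = 1 - 2*mu/(L + mu) = (L - mu)/(L + mu) = 28/326 = 0.0859


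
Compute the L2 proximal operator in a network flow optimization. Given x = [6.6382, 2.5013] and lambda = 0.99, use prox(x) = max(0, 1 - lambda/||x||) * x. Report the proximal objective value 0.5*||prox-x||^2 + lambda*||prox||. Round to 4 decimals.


Step 1: Compute ||x||.
||x|| = 7.0938
Step 2: Compute scaling factor.
scale = max(0, 1 - 0.99/7.0938) = 0.8604
Step 3: prox(x) = [5.7118, 2.1522]
||prox(x)|| = 6.1038
Step 4: Proximal objective.
0.5*||prox-x||^2 = 0.4901
lambda*||prox|| = 6.0428
Total = 6.5328


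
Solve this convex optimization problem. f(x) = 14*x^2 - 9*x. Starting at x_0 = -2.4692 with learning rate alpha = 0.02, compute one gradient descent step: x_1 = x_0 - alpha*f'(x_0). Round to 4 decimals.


We compute the gradient at x_0 and apply the update.
f'(x) = 28*x - 9
f'(-2.4692) = 28*-2.4692 - 9 = -78.1376
x_1 = -2.4692 - 0.02*-78.1376 = -0.9064


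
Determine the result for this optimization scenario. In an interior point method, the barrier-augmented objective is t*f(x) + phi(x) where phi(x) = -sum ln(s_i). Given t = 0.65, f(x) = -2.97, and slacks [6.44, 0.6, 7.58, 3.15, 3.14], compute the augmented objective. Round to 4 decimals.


Step 1: Compute log-barrier.
ln values: [1.8625, -0.5108, 2.0255, 1.1474, 1.1442]
phi = -(1.8625 - 0.5108 + 2.0255 + 1.1474 + 1.1442) = -5.6688
Step 2: Compute augmented objective.
t*f(x) = 0.65*-2.97 = -1.9305
Total = -1.9305 - 5.6688 = -7.5993


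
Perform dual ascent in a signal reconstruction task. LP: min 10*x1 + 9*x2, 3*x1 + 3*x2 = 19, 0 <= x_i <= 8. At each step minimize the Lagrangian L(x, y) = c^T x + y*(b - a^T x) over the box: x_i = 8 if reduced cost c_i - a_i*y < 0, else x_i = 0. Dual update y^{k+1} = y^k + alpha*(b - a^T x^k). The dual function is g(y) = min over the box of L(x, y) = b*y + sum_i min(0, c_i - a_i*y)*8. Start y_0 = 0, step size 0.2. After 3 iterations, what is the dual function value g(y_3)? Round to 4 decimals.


Dual ascent for LP: min 10*x1 + 9*x2, 3*x1 + 3*x2 = 19, 0 <= x_i <= 8
Step 1: y^k = 0.0, reduced costs: (10.0, 9.0)
  x^k = (0.0, 0.0), subgradient = b - a^T x = 19.0
  y^{k+1} = 0.0 + 0.2*19.0 = 3.8
Step 2: y^k = 3.8, reduced costs: (-1.4, -2.4)
  x^k = (8.0, 8.0), subgradient = b - a^T x = -29.0
  y^{k+1} = 3.8 + 0.2*-29.0 = -2.0
Step 3: y^k = -2.0, reduced costs: (16.0, 15.0)
  x^k = (0.0, 0.0), subgradient = b - a^T x = 19.0
  y^{k+1} = -2.0 + 0.2*19.0 = 1.8
Dual objective at y_3 = 1.8: reduced costs (4.6, 3.6), box minimizer x = (0.0, 0.0)
g(y_3) = b*y + (c1 - a1*y)*x1 + (c2 - a2*y)*x2 = 19*1.8 + 4.6*0.0 + 3.6*0.0 = 34.2 + 0.0 + 0.0 = 34.2


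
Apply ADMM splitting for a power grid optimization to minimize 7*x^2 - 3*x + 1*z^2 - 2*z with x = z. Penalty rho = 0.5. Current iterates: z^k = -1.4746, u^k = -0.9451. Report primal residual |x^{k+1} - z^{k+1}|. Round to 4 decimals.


ADMM iteration with rho = 0.5, z^k = -1.4746, u^k = -0.9451
Step 1: x-update.
Minimize 7*x^2 - 3*x + (0.5/2)*(x + 1.4746 - 0.9451)^2
FOC: (2*7 + 0.5)*x = 3 + 0.5*(-1.4746 + 0.9451)
x^{k+1} = 0.1886
Step 2: z-update.
Minimize 1*z^2 - 2*z + (0.5/2)*(0.1886 - z - 0.9451)^2
FOC: (2*1 + 0.5)*z = 2 + 0.5*(0.1886 - 0.9451)
z^{k+1} = 0.6487
Step 3: u-update.
u^{k+1} = -0.9451 + 0.1886 - 0.6487 = -1.4052
Step 4: Primal residual = |0.1886 - 0.6487| = 0.4601


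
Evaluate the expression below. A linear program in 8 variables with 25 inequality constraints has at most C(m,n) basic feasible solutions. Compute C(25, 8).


Each vertex corresponds to some choice of n active constraints out of m, so the number of vertices is at most C(m, n) = m! / (n!(m-n)!).
m = 25, n = 8
Numerator: 25 * 24 * 23 * 22 * 21 * 20 * 19 * 18
Denominator: 8! = 40320
C(25, 8) = 1081575


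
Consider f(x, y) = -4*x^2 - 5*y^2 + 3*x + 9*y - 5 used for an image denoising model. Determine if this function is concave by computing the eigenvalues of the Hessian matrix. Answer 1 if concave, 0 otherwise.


The Hessian of f(x,y) = -4*x^2 - 5*y^2 + 3*x + 9*y - 5 is:
H = [[-8, 0], [0, -10]]
Trace = -8 - 10 = -18
Determinant = -8*-10 - (0)^2 = 80
Discriminant = (-18)^2 - 4*80 = 4.0
Eigenvalues: lambda_1 = -10.0, lambda_2 = -8.0
The function is concave.

1


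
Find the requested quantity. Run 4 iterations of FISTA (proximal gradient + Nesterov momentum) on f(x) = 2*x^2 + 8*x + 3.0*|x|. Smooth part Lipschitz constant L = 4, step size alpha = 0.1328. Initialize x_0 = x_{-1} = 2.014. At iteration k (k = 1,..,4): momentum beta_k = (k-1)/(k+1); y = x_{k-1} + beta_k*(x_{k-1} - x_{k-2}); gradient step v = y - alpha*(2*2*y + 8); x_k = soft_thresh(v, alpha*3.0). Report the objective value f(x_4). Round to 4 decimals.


FISTA on f(x) = 2*x^2 + 8*x + 3.0*|x|
L = 4, alpha = 0.1328
Iteration 1: beta = 0.0, y = 2.014 + 0.0*(2.014 - 2.014) = 2.014
  grad(y) = 16.056, v = y - alpha*grad = -0.1182
  prox(v) = soft_thresh(-0.1182, 0.3984) = 0.0
Iteration 2: beta = 0.3333, y = 0.0 + 0.3333*(0.0 - 2.014) = -0.6713
  grad(y) = 5.3147, v = y - alpha*grad = -1.3771
  prox(v) = soft_thresh(-1.3771, 0.3984) = -0.9787
Iteration 3: beta = 0.5, y = -0.9787 + 0.5*(-0.9787 - 0.0) = -1.4681
  grad(y) = 2.1277, v = y - alpha*grad = -1.7506
  prox(v) = soft_thresh(-1.7506, 0.3984) = -1.3522
Iteration 4: beta = 0.6, y = -1.3522 + 0.6*(-1.3522 + 0.9787) = -1.5763
  grad(y) = 1.6946, v = y - alpha*grad = -1.8014
  prox(v) = soft_thresh(-1.8014, 0.3984) = -1.403
f(x_4) = 2*(-1.403)^2 + 8*(-1.403) + 3.0*|-1.403| = -3.0782


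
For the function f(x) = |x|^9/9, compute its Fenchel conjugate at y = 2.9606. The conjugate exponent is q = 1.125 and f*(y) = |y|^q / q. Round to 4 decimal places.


The conjugate exponent q satisfies 1/p + 1/q = 1.
p = 9, so q = 9/(9 - 1) = 1.125
|y|^q = 2.9606^1.125 = 3.3908
f*(2.9606) = 3.3908 / 1.125 = 3.014


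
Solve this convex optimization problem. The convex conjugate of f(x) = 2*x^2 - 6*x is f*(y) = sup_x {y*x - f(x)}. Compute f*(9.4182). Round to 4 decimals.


f*(y) = sup_x {y*x - a*x^2 - b*x} = sup_x {(y-b)*x - a*x^2}
FOC: (y - b) - 2a*x = 0 => x* = (y - b)/(2a)
x* = (9.4182 + 6)/(2*2) = 3.8546
f*(9.4182) = (y-b)^2/(4a) = (9.4182 + 6)^2/(4*2)
= 237.7209/8 = 29.7151


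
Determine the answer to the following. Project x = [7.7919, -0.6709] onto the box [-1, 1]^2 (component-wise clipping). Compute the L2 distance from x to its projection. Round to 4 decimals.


Project each component onto [-1, 1].
clip(7.7919) = 1.0, clip(-0.6709) = -0.6709
Projection = [1.0, -0.6709]
Squared diffs: [46.1299, 0.0]
Distance = sqrt(46.1299) = 6.7919


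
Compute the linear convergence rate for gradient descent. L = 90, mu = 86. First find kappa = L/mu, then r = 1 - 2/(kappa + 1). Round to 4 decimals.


Step 1: Compute the condition number.
kappa = L/mu = 90/86 = 1.0465
Step 2: Compute the convergence rate.
r = 1 - 2/(kappa + 1) = 1 - 2*mu/(L + mu) = (L - mu)/(L + mu) = 4/176 = 0.0227


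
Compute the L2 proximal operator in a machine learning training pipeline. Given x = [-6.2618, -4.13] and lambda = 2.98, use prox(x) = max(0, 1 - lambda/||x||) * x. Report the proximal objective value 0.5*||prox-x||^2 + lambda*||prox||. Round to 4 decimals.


Step 1: Compute ||x||.
||x|| = 7.5011
Step 2: Compute scaling factor.
scale = max(0, 1 - 2.98/7.5011) = 0.6027
Step 3: prox(x) = [-3.7742, -2.4893]
||prox(x)|| = 4.5211
Step 4: Proximal objective.
0.5*||prox-x||^2 = 4.4402
lambda*||prox|| = 13.4729
Total = 17.9132


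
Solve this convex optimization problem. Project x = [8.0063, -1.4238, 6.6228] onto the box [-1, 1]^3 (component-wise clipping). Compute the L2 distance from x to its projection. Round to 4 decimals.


Project each component onto [-1, 1].
clip(8.0063) = 1.0, clip(-1.4238) = -1.0, clip(6.6228) = 1.0
Projection = [1.0, -1.0, 1.0]
Squared diffs: [49.0882, 0.1796, 31.6159]
Distance = sqrt(80.8837) = 8.9935


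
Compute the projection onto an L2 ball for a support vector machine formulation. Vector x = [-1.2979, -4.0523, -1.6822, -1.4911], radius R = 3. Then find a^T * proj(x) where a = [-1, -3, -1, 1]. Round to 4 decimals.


Step 1: Compute ||x|| (intermediates to 6 decimals).
||x|| = sqrt((-1.2979)^2 + (-4.0523)^2 + (-1.6822)^2 + (-1.4911)^2) = 4.812365
Step 2: Project.
Since ||x|| > R, scale = R/||x|| = 3/4.812365 = 0.623394, proj(x) = scale * x
proj(x) = [-0.809103, -2.52618, -1.048673, -0.929543]
Step 3: Dot product.
a^T * proj(x) = -1*(-0.809103) - 3*(-2.52618) - 1*(-1.048673) + 1*(-0.929543) = 8.5068


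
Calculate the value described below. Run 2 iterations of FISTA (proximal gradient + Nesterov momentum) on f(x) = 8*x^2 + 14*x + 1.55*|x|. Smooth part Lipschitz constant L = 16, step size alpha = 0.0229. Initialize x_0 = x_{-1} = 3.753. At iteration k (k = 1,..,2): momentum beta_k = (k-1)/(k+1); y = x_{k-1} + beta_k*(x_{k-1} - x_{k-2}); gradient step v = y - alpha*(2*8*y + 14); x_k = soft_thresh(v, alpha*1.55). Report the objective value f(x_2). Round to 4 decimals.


FISTA on f(x) = 8*x^2 + 14*x + 1.55*|x|
L = 16, alpha = 0.0229
Iteration 1: beta = 0.0, y = 3.753 + 0.0*(3.753 - 3.753) = 3.753
  grad(y) = 74.048, v = y - alpha*grad = 2.0573
  prox(v) = soft_thresh(2.0573, 0.0355) = 2.0218
Iteration 2: beta = 0.3333, y = 2.0218 + 0.3333*(2.0218 - 3.753) = 1.4447
  grad(y) = 37.1159, v = y - alpha*grad = 0.5948
  prox(v) = soft_thresh(0.5948, 0.0355) = 0.5593
f(x_2) = 8*0.5593^2 + 14*0.5593 + 1.55*|0.5593| = 11.1995


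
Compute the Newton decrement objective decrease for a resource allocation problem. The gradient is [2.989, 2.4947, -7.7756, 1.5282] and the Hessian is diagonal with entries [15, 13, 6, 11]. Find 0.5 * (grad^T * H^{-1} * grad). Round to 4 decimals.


Step 1: H is diagonal, so H^(-1) * g = [0.1993, 0.1919, -1.2959, 0.1389].
Step 2: g^T H^(-1) g = sum_i g_i^2 / H_ii
  = (2.989)^2/15 + (2.4947)^2/13 + (-7.7756)^2/6 + (1.5282)^2/11
  = 0.5956 + 0.4787 + 10.0767 + 0.2123 = 11.3633
Step 3: Objective decrease = 0.5 * g^T H^(-1) g = 5.6817


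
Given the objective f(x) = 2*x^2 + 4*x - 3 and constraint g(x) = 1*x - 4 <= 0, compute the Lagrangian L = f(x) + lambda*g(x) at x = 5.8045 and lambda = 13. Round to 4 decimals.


Step 1: Evaluate f(x).
f(5.8045) = 2*5.8045^2 + 4*5.8045 - 3 = 87.6024
Step 2: Evaluate g(x).
g(5.8045) = 1*5.8045 - 4 = 1.8045
Step 3: Compute Lagrangian.
L = 87.6024 + 13*1.8045 = 111.0609
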